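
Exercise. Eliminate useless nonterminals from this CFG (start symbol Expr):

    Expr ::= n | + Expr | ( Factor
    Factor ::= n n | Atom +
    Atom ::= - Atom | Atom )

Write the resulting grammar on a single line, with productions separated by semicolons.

Generating nonterminals: {Expr, Factor}.
Reachable from Expr after that: {Expr, Factor}.
Removed useless symbols: {Atom} and every production mentioning them.

Expr ::= n | + Expr | ( Factor; Factor ::= n n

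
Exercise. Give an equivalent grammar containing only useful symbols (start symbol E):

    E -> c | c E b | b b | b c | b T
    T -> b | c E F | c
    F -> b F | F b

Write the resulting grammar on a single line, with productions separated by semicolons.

E -> c | c E b | b b | b c | b T; T -> b | c

Generating nonterminals: {E, T}.
Reachable from E after that: {E, T}.
Removed useless symbols: {F} and every production mentioning them.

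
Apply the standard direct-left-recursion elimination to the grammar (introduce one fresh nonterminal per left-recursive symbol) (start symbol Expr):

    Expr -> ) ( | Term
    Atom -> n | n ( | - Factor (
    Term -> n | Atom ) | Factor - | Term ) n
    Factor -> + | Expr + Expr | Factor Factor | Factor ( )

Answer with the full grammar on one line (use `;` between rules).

Expr -> ) ( | Term; Atom -> n | n ( | - Factor (; Term -> n Term1 | Atom ) Term1 | Factor - Term1; Factor -> + Factor1 | Expr + Expr Factor1; Term1 -> ) n Term1 | ε; Factor1 -> Factor Factor1 | ( ) Factor1 | ε

Directly left-recursive nonterminals: Term, Factor.
For Term: α = {) n}, β = {n, Atom ), Factor -}. Rewrite as Term → β Term1 and Term1 → α Term1 | ε.
For Factor: α = {Factor, ( )}, β = {+, Expr + Expr}. Rewrite as Factor → β Factor1 and Factor1 → α Factor1 | ε.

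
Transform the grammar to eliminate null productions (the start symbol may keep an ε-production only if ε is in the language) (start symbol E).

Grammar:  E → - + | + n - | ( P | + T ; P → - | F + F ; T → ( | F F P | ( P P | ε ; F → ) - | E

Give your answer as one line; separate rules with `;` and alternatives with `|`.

E → - + | + n - | ( P | + T | +; P → - | F + F; T → ( | F F P | ( P P; F → ) - | E

Nullable nonterminals: {T}.
ε ∉ L(G), so no ε-production is kept.
For each production, add variants omitting each subset of nullable occurrences: E → + T gives + T | +.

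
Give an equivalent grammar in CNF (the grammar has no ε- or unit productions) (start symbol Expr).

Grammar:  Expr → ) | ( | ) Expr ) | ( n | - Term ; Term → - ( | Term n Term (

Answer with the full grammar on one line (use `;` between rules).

Introduce a nonterminal for each terminal appearing in a rule of length ≥ 2: X1 → ), X2 → (, X3 → n, X4 → -.
Binarize each right-hand side of length ≥ 3 by chaining fresh nonterminals (Y1, Y2, …): affected rules were Expr → X1 Expr X1; Term → Term X3 Term X2.

Expr → ) | ( | X1 Y1 | X2 X3 | X4 Term; Term → X4 X2 | Term Y2; X1 → ); X2 → (; X3 → n; X4 → -; Y1 → Expr X1; Y2 → X3 Y3; Y3 → Term X2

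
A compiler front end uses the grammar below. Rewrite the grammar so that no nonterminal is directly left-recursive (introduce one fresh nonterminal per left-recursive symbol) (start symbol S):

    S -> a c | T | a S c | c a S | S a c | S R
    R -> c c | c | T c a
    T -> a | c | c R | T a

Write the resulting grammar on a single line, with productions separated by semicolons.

S -> a c S' | T S' | a S c S' | c a S S'; R -> c c | c | T c a; T -> a T' | c T' | c R T'; S' -> a c S' | R S' | eps; T' -> a T' | eps

Left recursion appears on S, T.
For S: α = {a c, R}, β = {a c, T, a S c, c a S}. Rewrite as S → β S' and S' → α S' | ε.
For T: α = {a}, β = {a, c, c R}. Rewrite as T → β T' and T' → α T' | ε.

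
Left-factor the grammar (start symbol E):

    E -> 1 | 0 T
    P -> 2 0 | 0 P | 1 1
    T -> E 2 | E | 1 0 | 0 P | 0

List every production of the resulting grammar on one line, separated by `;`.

E -> 1 | 0 T; P -> 2 0 | 0 P | 1 1; T -> 1 0 | E T' | 0 T''; T' -> 2 | ε; T'' -> P | ε

T has alternatives sharing prefix 'E': factor to T → E T' with T' → 2 | ε.
T has alternatives sharing prefix '0': factor to T → 0 T'' with T'' → P | ε.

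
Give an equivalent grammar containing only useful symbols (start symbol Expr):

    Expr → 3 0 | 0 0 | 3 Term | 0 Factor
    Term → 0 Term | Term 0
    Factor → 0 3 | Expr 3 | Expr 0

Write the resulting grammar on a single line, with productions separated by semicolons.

Generating nonterminals: {Expr, Factor}.
Reachable from Expr after that: {Expr, Factor}.
Removed useless symbols: {Term} and every production mentioning them.

Expr → 3 0 | 0 0 | 0 Factor; Factor → 0 3 | Expr 3 | Expr 0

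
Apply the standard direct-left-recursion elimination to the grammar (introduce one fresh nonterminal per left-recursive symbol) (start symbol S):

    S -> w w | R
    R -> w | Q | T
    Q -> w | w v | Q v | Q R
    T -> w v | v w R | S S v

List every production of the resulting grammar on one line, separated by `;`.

S -> w w | R; R -> w | Q | T; Q -> w Q' | w v Q'; T -> w v | v w R | S S v; Q' -> v Q' | R Q' | ε

Directly left-recursive nonterminal: Q.
For Q: α = {v, R}, β = {w, w v}. Rewrite as Q → β Q' and Q' → α Q' | ε.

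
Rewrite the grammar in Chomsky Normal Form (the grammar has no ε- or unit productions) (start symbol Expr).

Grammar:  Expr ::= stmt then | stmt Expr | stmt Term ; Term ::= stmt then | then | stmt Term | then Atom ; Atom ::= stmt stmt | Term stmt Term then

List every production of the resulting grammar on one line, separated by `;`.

Introduce a nonterminal for each terminal appearing in a rule of length ≥ 2: X1 → stmt, X2 → then.
Binarize each right-hand side of length ≥ 3 by chaining fresh nonterminals (Y1, Y2, …): affected rules were Atom → Term X1 Term X2.

Expr ::= X1 X2 | X1 Expr | X1 Term; Term ::= X1 X2 | then | X1 Term | X2 Atom; Atom ::= X1 X1 | Term Y1; X1 ::= stmt; X2 ::= then; Y1 ::= X1 Y2; Y2 ::= Term X2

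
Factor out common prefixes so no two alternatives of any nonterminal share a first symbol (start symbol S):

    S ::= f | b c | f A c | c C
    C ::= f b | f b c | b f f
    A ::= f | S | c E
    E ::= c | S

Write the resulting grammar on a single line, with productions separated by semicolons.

S has alternatives sharing prefix 'f': factor to S → f S' with S' → ε | A c.
C has alternatives sharing prefix 'f b': factor to C → f b C' with C' → ε | c.

S ::= b c | c C | f S'; C ::= b f f | f b C'; A ::= f | S | c E; E ::= c | S; S' ::= epsilon | A c; C' ::= epsilon | c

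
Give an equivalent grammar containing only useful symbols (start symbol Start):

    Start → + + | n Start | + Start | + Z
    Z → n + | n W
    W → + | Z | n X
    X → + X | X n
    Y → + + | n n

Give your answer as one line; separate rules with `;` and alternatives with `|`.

Start → + + | n Start | + Start | + Z; Z → n + | n W; W → + | Z

Generating nonterminals: {Start, W, Y, Z}.
Reachable from Start after that: {Start, W, Z}.
Removed useless symbols: {X, Y} and every production mentioning them.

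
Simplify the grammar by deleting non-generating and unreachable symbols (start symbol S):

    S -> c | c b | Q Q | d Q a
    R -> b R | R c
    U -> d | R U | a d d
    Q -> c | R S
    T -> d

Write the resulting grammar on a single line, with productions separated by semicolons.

S -> c | c b | Q Q | d Q a; Q -> c

Generating nonterminals: {Q, S, T, U}.
Reachable from S after that: {Q, S}.
Removed useless symbols: {R, T, U} and every production mentioning them.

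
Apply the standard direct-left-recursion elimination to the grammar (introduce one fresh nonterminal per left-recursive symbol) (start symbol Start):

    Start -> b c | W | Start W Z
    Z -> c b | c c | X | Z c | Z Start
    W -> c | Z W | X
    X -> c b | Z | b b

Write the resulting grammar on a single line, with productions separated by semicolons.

Start, Z are directly left-recursive.
For Start: α = {W Z}, β = {b c, W}. Rewrite as Start → β Start1 and Start1 → α Start1 | ε.
For Z: α = {c, Start}, β = {c b, c c, X}. Rewrite as Z → β Z1 and Z1 → α Z1 | ε.

Start -> b c Start1 | W Start1; Z -> c b Z1 | c c Z1 | X Z1; W -> c | Z W | X; X -> c b | Z | b b; Start1 -> W Z Start1 | ε; Z1 -> c Z1 | Start Z1 | ε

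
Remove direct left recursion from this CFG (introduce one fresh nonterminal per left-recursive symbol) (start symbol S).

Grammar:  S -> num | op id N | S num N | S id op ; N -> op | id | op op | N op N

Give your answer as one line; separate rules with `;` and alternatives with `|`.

S -> num S' | op id N S'; N -> op N' | id N' | op op N'; S' -> num N S' | id op S' | ε; N' -> op N N' | ε

Directly left-recursive nonterminals: S, N.
For S: α = {num N, id op}, β = {num, op id N}. Rewrite as S → β S' and S' → α S' | ε.
For N: α = {op N}, β = {op, id, op op}. Rewrite as N → β N' and N' → α N' | ε.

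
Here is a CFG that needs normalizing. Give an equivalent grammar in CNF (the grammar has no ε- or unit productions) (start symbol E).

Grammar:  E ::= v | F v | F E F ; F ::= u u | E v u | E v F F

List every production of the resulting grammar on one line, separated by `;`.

E ::= v | F X1 | F Y1; F ::= X2 X2 | E Y2 | E Y3; X1 ::= v; X2 ::= u; Y1 ::= E F; Y2 ::= X1 X2; Y3 ::= X1 Y4; Y4 ::= F F

Introduce a nonterminal for each terminal appearing in a rule of length ≥ 2: X1 → v, X2 → u.
Binarize each right-hand side of length ≥ 3 by chaining fresh nonterminals (Y1, Y2, …): affected rules were E → F E F; F → E X1 X2; F → E X1 F F.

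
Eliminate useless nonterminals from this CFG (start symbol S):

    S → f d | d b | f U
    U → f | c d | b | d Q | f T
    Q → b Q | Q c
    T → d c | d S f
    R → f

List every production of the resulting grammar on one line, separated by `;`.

S → f d | d b | f U; U → f | c d | b | f T; T → d c | d S f

Generating nonterminals: {R, S, T, U}.
Reachable from S after that: {S, T, U}.
Removed useless symbols: {Q, R} and every production mentioning them.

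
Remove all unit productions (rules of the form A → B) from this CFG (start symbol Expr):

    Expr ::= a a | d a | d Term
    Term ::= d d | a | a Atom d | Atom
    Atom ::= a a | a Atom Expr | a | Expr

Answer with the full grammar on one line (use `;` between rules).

Expr ::= a a | d a | d Term; Term ::= d d | a | a Atom d | a a | a Atom Expr | d a | d Term; Atom ::= a a | a Atom Expr | a | d a | d Term

Unit pairs: Atom ⇒* {Expr}; Term ⇒* {Atom, Expr}.
Replace each nonterminal's rules with the union of the non-unit rules of every nonterminal it unit-derives.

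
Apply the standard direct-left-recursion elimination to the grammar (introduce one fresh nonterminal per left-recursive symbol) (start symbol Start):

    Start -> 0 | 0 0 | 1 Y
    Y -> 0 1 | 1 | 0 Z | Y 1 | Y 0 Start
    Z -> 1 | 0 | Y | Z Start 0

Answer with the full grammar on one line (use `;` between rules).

Start -> 0 | 0 0 | 1 Y; Y -> 0 1 Y1 | 1 Y1 | 0 Z Y1; Z -> 1 Z1 | 0 Z1 | Y Z1; Y1 -> 1 Y1 | 0 Start Y1 | ε; Z1 -> Start 0 Z1 | ε

Y, Z are directly left-recursive.
For Y: α = {1, 0 Start}, β = {0 1, 1, 0 Z}. Rewrite as Y → β Y1 and Y1 → α Y1 | ε.
For Z: α = {Start 0}, β = {1, 0, Y}. Rewrite as Z → β Z1 and Z1 → α Z1 | ε.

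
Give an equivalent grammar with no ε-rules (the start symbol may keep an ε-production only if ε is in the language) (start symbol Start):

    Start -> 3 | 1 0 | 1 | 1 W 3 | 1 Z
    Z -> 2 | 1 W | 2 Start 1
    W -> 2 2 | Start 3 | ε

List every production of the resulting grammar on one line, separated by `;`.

Start -> 3 | 1 0 | 1 | 1 W 3 | 1 3 | 1 Z; Z -> 2 | 1 W | 1 | 2 Start 1; W -> 2 2 | Start 3

Nullable set = {W}.
ε ∉ L(G), so no ε-production is kept.
Expand every rule over subsets of its nullable positions: Start → 1 W 3 gives 1 W 3 | 1 3. Z → 1 W gives 1 W | 1.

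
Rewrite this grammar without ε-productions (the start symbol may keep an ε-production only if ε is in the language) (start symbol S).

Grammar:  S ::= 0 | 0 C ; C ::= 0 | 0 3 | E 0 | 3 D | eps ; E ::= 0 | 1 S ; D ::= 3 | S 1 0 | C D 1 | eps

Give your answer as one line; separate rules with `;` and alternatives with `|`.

S ::= 0 | 0 C; C ::= 0 | 0 3 | E 0 | 3 D | 3; E ::= 0 | 1 S; D ::= 3 | S 1 0 | C D 1 | C 1 | D 1 | 1

Nullable set = {C, D}.
ε ∉ L(G), so no ε-production is kept.
Expand every rule over subsets of its nullable positions: C → 3 D gives 3 D | 3. D → C D 1 gives C D 1 | C 1 | D 1 | 1.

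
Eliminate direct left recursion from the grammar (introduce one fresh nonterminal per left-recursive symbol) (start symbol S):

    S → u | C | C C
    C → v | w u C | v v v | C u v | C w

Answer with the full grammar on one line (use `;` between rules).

Left recursion appears on C.
For C: α = {u v, w}, β = {v, w u C, v v v}. Rewrite as C → β C' and C' → α C' | ε.

S → u | C | C C; C → v C' | w u C C' | v v v C'; C' → u v C' | w C' | ε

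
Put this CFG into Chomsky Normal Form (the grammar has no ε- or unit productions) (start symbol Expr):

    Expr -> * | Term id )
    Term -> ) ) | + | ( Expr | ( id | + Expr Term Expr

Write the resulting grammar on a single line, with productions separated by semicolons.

Expr -> * | Term Y1; Term -> X2 X2 | + | X3 Expr | X3 X1 | X4 Y2; X1 -> id; X2 -> ); X3 -> (; X4 -> +; Y1 -> X1 X2; Y2 -> Expr Y3; Y3 -> Term Expr

Introduce a nonterminal for each terminal appearing in a rule of length ≥ 2: X1 → id, X2 → ), X3 → (, X4 → +.
Binarize each right-hand side of length ≥ 3 by chaining fresh nonterminals (Y1, Y2, …): affected rules were Expr → Term X1 X2; Term → X4 Expr Term Expr.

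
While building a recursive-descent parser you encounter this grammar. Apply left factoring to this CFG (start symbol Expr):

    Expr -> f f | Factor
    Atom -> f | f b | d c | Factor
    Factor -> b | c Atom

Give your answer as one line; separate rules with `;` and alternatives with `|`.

Expr -> f f | Factor; Atom -> d c | Factor | f Atom1; Factor -> b | c Atom; Atom1 -> eps | b

Atom has alternatives sharing prefix 'f': factor to Atom → f Atom1 with Atom1 → ε | b.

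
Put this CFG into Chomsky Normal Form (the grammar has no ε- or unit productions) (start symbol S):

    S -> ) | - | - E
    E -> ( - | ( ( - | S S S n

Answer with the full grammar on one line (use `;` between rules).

Introduce a nonterminal for each terminal appearing in a rule of length ≥ 2: X1 → -, X2 → (, X3 → n.
Binarize each right-hand side of length ≥ 3 by chaining fresh nonterminals (Y1, Y2, …): affected rules were E → X2 X2 X1; E → S S S X3.

S -> ) | - | X1 E; E -> X2 X1 | X2 Y1 | S Y2; X1 -> -; X2 -> (; X3 -> n; Y1 -> X2 X1; Y2 -> S Y3; Y3 -> S X3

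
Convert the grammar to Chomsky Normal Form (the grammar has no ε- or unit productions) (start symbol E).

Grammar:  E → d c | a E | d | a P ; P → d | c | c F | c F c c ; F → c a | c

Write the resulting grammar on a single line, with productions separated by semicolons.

Introduce a nonterminal for each terminal appearing in a rule of length ≥ 2: X1 → d, X2 → c, X3 → a.
Binarize each right-hand side of length ≥ 3 by chaining fresh nonterminals (Y1, Y2, …): affected rules were P → X2 F X2 X2.

E → X1 X2 | X3 E | d | X3 P; P → d | c | X2 F | X2 Y1; F → X2 X3 | c; X1 → d; X2 → c; X3 → a; Y1 → F Y2; Y2 → X2 X2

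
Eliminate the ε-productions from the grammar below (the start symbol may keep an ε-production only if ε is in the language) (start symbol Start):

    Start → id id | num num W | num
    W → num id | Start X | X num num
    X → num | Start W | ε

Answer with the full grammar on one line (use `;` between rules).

The nullable symbols are {X}.
ε ∉ L(G), so no ε-production is kept.
For each production, add variants omitting each subset of nullable occurrences: W → Start X gives Start X | Start. W → X num num gives X num num | num num.

Start → id id | num num W | num; W → num id | Start X | Start | X num num | num num; X → num | Start W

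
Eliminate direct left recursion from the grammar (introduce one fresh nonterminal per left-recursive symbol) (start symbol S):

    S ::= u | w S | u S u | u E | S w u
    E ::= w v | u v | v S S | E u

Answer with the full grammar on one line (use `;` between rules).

S ::= u S' | w S S' | u S u S' | u E S'; E ::= w v E' | u v E' | v S S E'; S' ::= w u S' | ε; E' ::= u E' | ε

S, E are directly left-recursive.
For S: α = {w u}, β = {u, w S, u S u, u E}. Rewrite as S → β S' and S' → α S' | ε.
For E: α = {u}, β = {w v, u v, v S S}. Rewrite as E → β E' and E' → α E' | ε.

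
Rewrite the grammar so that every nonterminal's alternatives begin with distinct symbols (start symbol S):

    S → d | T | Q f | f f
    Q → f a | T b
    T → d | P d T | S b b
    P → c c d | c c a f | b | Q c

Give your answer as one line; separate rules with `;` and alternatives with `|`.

P has alternatives sharing prefix 'c c': factor to P → c c P' with P' → d | a f.

S → d | T | Q f | f f; Q → f a | T b; T → d | P d T | S b b; P → b | Q c | c c P'; P' → d | a f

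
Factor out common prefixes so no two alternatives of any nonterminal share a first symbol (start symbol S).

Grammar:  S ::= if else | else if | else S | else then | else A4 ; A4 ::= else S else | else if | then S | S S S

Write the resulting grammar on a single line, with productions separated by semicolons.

S has alternatives sharing prefix 'else': factor to S → else S' with S' → if | S | then | A4.
A4 has alternatives sharing prefix 'else': factor to A4 → else A4' with A4' → S else | if.

S ::= if else | else S'; A4 ::= then S | S S S | else A4'; S' ::= if | S | then | A4; A4' ::= S else | if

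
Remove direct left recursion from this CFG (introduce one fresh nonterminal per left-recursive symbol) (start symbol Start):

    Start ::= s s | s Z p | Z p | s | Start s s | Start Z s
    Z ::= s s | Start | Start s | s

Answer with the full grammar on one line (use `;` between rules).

Start ::= s s Start1 | s Z p Start1 | Z p Start1 | s Start1; Z ::= s s | Start | Start s | s; Start1 ::= s s Start1 | Z s Start1 | ε

Start is directly left-recursive.
For Start: α = {s s, Z s}, β = {s s, s Z p, Z p, s}. Rewrite as Start → β Start1 and Start1 → α Start1 | ε.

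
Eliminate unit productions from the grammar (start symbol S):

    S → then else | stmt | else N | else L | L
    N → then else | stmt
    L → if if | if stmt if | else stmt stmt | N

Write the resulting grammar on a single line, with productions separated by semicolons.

Unit pairs: L ⇒* {N}; S ⇒* {L, N}.
Replace each nonterminal's rules with the union of the non-unit rules of every nonterminal it unit-derives.

S → if if | if stmt if | else stmt stmt | then else | stmt | else N | else L; N → then else | stmt; L → if if | if stmt if | else stmt stmt | then else | stmt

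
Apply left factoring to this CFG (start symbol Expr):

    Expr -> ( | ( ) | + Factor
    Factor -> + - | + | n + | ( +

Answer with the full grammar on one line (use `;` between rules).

Expr has alternatives sharing prefix '(': factor to Expr → ( Expr1 with Expr1 → ε | ).
Factor has alternatives sharing prefix '+': factor to Factor → + Factor1 with Factor1 → - | ε.

Expr -> + Factor | ( Expr1; Factor -> n + | ( + | + Factor1; Expr1 -> ε | ); Factor1 -> - | ε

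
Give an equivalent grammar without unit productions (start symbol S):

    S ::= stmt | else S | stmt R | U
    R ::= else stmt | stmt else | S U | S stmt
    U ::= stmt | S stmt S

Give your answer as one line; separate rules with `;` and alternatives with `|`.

S ::= stmt | S stmt S | else S | stmt R; R ::= else stmt | stmt else | S U | S stmt; U ::= stmt | S stmt S

Unit pairs: S ⇒* {U}.
For each unit pair (A, B), copy every non-unit production of B to A, then drop all unit productions.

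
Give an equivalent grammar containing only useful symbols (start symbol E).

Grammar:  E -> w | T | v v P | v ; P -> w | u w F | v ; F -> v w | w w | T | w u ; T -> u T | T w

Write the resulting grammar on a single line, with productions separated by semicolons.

E -> w | v v P | v; P -> w | u w F | v; F -> v w | w w | w u

Generating nonterminals: {E, F, P}.
Reachable from E after that: {E, F, P}.
Removed useless symbols: {T} and every production mentioning them.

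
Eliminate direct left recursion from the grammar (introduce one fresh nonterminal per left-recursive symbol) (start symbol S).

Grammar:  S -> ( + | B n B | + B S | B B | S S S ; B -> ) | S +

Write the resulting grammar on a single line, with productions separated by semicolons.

Directly left-recursive nonterminal: S.
For S: α = {S S}, β = {( +, B n B, + B S, B B}. Rewrite as S → β S' and S' → α S' | ε.

S -> ( + S' | B n B S' | + B S S' | B B S'; B -> ) | S +; S' -> S S S' | ε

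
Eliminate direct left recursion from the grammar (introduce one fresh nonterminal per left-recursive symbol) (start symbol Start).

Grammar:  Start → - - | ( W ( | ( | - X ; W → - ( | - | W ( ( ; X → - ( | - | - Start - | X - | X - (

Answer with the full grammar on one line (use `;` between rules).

Left recursion appears on W, X.
For W: α = {( (}, β = {- (, -}. Rewrite as W → β W1 and W1 → α W1 | ε.
For X: α = {-, - (}, β = {- (, -, - Start -}. Rewrite as X → β X1 and X1 → α X1 | ε.

Start → - - | ( W ( | ( | - X; W → - ( W1 | - W1; X → - ( X1 | - X1 | - Start - X1; W1 → ( ( W1 | ε; X1 → - X1 | - ( X1 | ε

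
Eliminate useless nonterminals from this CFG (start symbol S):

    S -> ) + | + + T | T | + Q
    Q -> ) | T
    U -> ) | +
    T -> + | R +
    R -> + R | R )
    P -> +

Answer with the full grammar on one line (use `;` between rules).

S -> ) + | + + T | T | + Q; Q -> ) | T; T -> +

Generating nonterminals: {P, Q, S, T, U}.
Reachable from S after that: {Q, S, T}.
Removed useless symbols: {P, R, U} and every production mentioning them.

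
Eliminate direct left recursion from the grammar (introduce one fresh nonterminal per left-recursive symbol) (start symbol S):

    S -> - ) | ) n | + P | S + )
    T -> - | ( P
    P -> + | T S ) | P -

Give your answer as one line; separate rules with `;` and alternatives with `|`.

S -> - ) S' | ) n S' | + P S'; T -> - | ( P; P -> + P' | T S ) P'; S' -> + ) S' | ε; P' -> - P' | ε

Left recursion appears on S, P.
For S: α = {+ )}, β = {- ), ) n, + P}. Rewrite as S → β S' and S' → α S' | ε.
For P: α = {-}, β = {+, T S )}. Rewrite as P → β P' and P' → α P' | ε.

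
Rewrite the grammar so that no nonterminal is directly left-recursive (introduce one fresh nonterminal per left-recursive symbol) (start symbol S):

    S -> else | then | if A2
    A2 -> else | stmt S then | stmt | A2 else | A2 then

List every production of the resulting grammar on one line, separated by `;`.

Directly left-recursive nonterminal: A2.
For A2: α = {else, then}, β = {else, stmt S then, stmt}. Rewrite as A2 → β A2' and A2' → α A2' | ε.

S -> else | then | if A2; A2 -> else A2' | stmt S then A2' | stmt A2'; A2' -> else A2' | then A2' | ε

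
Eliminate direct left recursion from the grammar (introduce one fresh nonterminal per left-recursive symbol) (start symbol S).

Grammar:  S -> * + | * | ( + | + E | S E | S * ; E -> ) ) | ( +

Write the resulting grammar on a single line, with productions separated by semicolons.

Directly left-recursive nonterminal: S.
For S: α = {E, *}, β = {* +, *, ( +, + E}. Rewrite as S → β S' and S' → α S' | ε.

S -> * + S' | * S' | ( + S' | + E S'; E -> ) ) | ( +; S' -> E S' | * S' | ε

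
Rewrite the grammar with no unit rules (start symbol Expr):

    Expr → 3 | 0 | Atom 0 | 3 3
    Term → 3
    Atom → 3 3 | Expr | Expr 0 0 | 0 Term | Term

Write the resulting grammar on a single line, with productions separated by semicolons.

Unit pairs: Atom ⇒* {Expr, Term}.
For every A with A ⇒* B via unit rules, add B's non-unit alternatives to A; then delete every rule of the form X → Y.

Expr → 3 | 0 | Atom 0 | 3 3; Term → 3; Atom → 3 | 3 3 | Expr 0 0 | 0 Term | 0 | Atom 0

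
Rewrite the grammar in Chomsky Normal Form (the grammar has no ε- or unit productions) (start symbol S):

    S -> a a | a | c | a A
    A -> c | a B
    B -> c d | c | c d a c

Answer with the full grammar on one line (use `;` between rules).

S -> X1 X1 | a | c | X1 A; A -> c | X1 B; B -> X2 X3 | c | X2 Y1; X1 -> a; X2 -> c; X3 -> d; Y1 -> X3 Y2; Y2 -> X1 X2

Introduce a nonterminal for each terminal appearing in a rule of length ≥ 2: X1 → a, X2 → c, X3 → d.
Binarize each right-hand side of length ≥ 3 by chaining fresh nonterminals (Y1, Y2, …): affected rules were B → X2 X3 X1 X2.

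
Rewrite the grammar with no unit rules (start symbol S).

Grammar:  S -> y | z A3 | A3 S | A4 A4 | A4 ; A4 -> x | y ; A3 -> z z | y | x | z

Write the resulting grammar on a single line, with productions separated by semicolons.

Unit pairs: S ⇒* {A4}.
For each unit pair (A, B), copy every non-unit production of B to A, then drop all unit productions.

S -> x | y | z A3 | A3 S | A4 A4; A4 -> x | y; A3 -> z z | y | x | z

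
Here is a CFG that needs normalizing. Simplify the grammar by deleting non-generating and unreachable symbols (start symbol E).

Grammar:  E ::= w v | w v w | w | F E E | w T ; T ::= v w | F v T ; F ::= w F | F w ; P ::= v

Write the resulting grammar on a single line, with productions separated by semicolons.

Generating nonterminals: {E, P, T}.
Reachable from E after that: {E, T}.
Removed useless symbols: {F, P} and every production mentioning them.

E ::= w v | w v w | w | w T; T ::= v w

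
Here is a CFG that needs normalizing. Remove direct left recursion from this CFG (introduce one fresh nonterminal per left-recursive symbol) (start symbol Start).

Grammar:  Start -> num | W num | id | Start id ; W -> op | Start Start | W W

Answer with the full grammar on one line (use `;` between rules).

Start, W are directly left-recursive.
For Start: α = {id}, β = {num, W num, id}. Rewrite as Start → β Start1 and Start1 → α Start1 | ε.
For W: α = {W}, β = {op, Start Start}. Rewrite as W → β W1 and W1 → α W1 | ε.

Start -> num Start1 | W num Start1 | id Start1; W -> op W1 | Start Start W1; Start1 -> id Start1 | ε; W1 -> W W1 | ε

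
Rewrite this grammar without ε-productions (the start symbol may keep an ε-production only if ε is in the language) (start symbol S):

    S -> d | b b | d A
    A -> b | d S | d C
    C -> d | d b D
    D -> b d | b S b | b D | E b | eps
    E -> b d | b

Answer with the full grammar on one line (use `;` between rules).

S -> d | b b | d A; A -> b | d S | d C; C -> d | d b D | d b; D -> b d | b S b | b D | b | E b; E -> b d | b

Nullable set = {D}.
ε ∉ L(G), so no ε-production is kept.
Expand every rule over subsets of its nullable positions: C → d b D gives d b D | d b. D → b D gives b D | b.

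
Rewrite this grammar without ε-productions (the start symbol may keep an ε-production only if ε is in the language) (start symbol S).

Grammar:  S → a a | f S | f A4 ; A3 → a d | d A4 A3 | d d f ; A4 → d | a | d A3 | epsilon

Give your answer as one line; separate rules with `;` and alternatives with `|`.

Nullable set = {A4}.
ε ∉ L(G), so no ε-production is kept.
Expand every rule over subsets of its nullable positions: S → f A4 gives f A4 | f. A3 → d A4 A3 gives d A4 A3 | d A3.

S → a a | f S | f A4 | f; A3 → a d | d A4 A3 | d A3 | d d f; A4 → d | a | d A3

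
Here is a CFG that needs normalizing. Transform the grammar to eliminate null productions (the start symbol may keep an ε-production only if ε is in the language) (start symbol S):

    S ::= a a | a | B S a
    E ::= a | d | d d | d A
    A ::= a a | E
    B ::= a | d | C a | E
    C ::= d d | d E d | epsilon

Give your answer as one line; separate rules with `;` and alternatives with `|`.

Nullable nonterminals: {C}.
ε ∉ L(G), so no ε-production is kept.

S ::= a a | a | B S a; E ::= a | d | d d | d A; A ::= a a | E; B ::= a | d | C a | E; C ::= d d | d E d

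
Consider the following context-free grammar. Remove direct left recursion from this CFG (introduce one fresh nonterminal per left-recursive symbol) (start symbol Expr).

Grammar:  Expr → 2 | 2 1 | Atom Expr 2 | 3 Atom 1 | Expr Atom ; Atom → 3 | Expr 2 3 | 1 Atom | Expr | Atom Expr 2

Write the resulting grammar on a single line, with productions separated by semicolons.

Expr → 2 Expr1 | 2 1 Expr1 | Atom Expr 2 Expr1 | 3 Atom 1 Expr1; Atom → 3 Atom1 | Expr 2 3 Atom1 | 1 Atom Atom1 | Expr Atom1; Expr1 → Atom Expr1 | ε; Atom1 → Expr 2 Atom1 | ε

Directly left-recursive nonterminals: Expr, Atom.
For Expr: α = {Atom}, β = {2, 2 1, Atom Expr 2, 3 Atom 1}. Rewrite as Expr → β Expr1 and Expr1 → α Expr1 | ε.
For Atom: α = {Expr 2}, β = {3, Expr 2 3, 1 Atom, Expr}. Rewrite as Atom → β Atom1 and Atom1 → α Atom1 | ε.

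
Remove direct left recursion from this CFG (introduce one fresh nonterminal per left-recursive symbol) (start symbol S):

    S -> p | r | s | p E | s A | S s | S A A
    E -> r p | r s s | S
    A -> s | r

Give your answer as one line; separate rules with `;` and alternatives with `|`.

S is directly left-recursive.
For S: α = {s, A A}, β = {p, r, s, p E, s A}. Rewrite as S → β S' and S' → α S' | ε.

S -> p S' | r S' | s S' | p E S' | s A S'; E -> r p | r s s | S; A -> s | r; S' -> s S' | A A S' | ε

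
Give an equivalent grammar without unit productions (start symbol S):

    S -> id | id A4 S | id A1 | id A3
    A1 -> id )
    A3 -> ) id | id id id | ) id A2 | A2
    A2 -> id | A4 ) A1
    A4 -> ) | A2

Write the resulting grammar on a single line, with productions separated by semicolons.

Unit pairs: A3 ⇒* {A2}; A4 ⇒* {A2}.
For every A with A ⇒* B via unit rules, add B's non-unit alternatives to A; then delete every rule of the form X → Y.

S -> id | id A4 S | id A1 | id A3; A1 -> id ); A3 -> id | A4 ) A1 | ) id | id id id | ) id A2; A2 -> id | A4 ) A1; A4 -> ) | id | A4 ) A1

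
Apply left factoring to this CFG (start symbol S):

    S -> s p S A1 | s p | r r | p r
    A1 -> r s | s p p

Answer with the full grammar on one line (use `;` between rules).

S -> r r | p r | s p S'; A1 -> r s | s p p; S' -> S A1 | epsilon

S has alternatives sharing prefix 's p': factor to S → s p S' with S' → S A1 | ε.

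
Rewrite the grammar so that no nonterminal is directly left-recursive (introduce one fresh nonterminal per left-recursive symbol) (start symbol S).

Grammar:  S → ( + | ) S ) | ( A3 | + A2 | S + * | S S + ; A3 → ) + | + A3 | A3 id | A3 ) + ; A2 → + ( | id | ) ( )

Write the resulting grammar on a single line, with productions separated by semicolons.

S, A3 are directly left-recursive.
For S: α = {+ *, S +}, β = {( +, ) S ), ( A3, + A2}. Rewrite as S → β S' and S' → α S' | ε.
For A3: α = {id, ) +}, β = {) +, + A3}. Rewrite as A3 → β A3' and A3' → α A3' | ε.

S → ( + S' | ) S ) S' | ( A3 S' | + A2 S'; A3 → ) + A3' | + A3 A3'; A2 → + ( | id | ) ( ); S' → + * S' | S + S' | ε; A3' → id A3' | ) + A3' | ε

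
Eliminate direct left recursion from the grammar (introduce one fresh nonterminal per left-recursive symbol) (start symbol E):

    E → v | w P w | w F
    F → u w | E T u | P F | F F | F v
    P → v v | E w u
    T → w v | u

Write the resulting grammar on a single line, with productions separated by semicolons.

Left recursion appears on F.
For F: α = {F, v}, β = {u w, E T u, P F}. Rewrite as F → β F' and F' → α F' | ε.

E → v | w P w | w F; F → u w F' | E T u F' | P F F'; P → v v | E w u; T → w v | u; F' → F F' | v F' | ε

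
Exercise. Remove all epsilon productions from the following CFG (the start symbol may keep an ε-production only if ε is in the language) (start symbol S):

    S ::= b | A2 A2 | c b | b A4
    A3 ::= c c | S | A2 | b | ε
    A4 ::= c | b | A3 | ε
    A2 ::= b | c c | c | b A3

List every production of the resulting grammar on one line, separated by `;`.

Nullable set = {A3, A4}.
ε ∉ L(G), so no ε-production is kept.

S ::= b | A2 A2 | c b | b A4; A3 ::= c c | S | A2 | b; A4 ::= c | b | A3; A2 ::= b | c c | c | b A3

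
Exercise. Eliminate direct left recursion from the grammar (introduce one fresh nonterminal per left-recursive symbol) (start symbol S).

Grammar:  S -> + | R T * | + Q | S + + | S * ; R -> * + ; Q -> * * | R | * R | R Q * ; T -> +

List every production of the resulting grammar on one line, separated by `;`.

Left recursion appears on S.
For S: α = {+ +, *}, β = {+, R T *, + Q}. Rewrite as S → β S' and S' → α S' | ε.

S -> + S' | R T * S' | + Q S'; R -> * +; Q -> * * | R | * R | R Q *; T -> +; S' -> + + S' | * S' | ε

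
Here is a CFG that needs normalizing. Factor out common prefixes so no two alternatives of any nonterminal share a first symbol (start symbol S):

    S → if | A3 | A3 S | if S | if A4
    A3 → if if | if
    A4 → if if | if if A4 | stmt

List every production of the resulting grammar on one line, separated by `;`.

S has alternatives sharing prefix 'if': factor to S → if S' with S' → ε | S | A4.
S has alternatives sharing prefix 'A3': factor to S → A3 S'' with S'' → ε | S.
A3 has alternatives sharing prefix 'if': factor to A3 → if A3' with A3' → if | ε.
A4 has alternatives sharing prefix 'if if': factor to A4 → if if A4' with A4' → ε | A4.

S → if S' | A3 S''; A3 → if A3'; A4 → stmt | if if A4'; S' → ε | S | A4; S'' → ε | S; A3' → if | ε; A4' → ε | A4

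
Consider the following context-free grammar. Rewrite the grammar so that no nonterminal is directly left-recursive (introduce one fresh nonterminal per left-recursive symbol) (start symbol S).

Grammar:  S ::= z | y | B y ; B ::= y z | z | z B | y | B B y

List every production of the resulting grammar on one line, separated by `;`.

S ::= z | y | B y; B ::= y z B' | z B' | z B B' | y B'; B' ::= B y B' | ε

Left recursion appears on B.
For B: α = {B y}, β = {y z, z, z B, y}. Rewrite as B → β B' and B' → α B' | ε.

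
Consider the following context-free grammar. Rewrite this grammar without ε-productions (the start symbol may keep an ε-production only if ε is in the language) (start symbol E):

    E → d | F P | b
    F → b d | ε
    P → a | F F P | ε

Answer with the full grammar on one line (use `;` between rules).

Nullable nonterminals: {E, F, P}.
ε ∈ L(G) since E is nullable, so keep E → ε.
Add the nullable-subset variants: E → F P gives F P | F | P. P → F F P gives F F P | F F | F P | F.

E → d | F P | F | P | b | ε; F → b d; P → a | F F P | F F | F P | F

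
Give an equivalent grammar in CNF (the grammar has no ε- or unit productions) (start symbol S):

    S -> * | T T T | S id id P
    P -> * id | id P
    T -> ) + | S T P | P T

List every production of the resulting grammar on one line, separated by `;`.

Introduce a nonterminal for each terminal appearing in a rule of length ≥ 2: X1 → id, X2 → *, X3 → ), X4 → +.
Binarize each right-hand side of length ≥ 3 by chaining fresh nonterminals (Y1, Y2, …): affected rules were S → T T T; S → S X1 X1 P; T → S T P.

S -> * | T Y1 | S Y2; P -> X2 X1 | X1 P; T -> X3 X4 | S Y4 | P T; X1 -> id; X2 -> *; X3 -> ); X4 -> +; Y1 -> T T; Y2 -> X1 Y3; Y3 -> X1 P; Y4 -> T P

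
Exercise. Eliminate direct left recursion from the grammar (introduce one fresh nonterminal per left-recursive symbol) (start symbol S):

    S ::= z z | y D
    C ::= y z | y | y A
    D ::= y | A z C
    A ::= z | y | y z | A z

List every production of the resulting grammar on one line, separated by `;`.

A is directly left-recursive.
For A: α = {z}, β = {z, y, y z}. Rewrite as A → β A' and A' → α A' | ε.

S ::= z z | y D; C ::= y z | y | y A; D ::= y | A z C; A ::= z A' | y A' | y z A'; A' ::= z A' | eps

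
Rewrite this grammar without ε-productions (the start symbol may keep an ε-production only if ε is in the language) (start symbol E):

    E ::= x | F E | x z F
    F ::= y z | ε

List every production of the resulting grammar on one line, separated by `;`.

E ::= x | F E | x z F | x z; F ::= y z

Nullable nonterminals: {F}.
ε ∉ L(G), so no ε-production is kept.
For each production, add variants omitting each subset of nullable occurrences: E → x z F gives x z F | x z.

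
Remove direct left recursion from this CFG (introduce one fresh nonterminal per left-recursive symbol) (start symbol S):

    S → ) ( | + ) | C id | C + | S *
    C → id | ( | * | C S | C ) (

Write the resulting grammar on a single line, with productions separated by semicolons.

Directly left-recursive nonterminals: S, C.
For S: α = {*}, β = {) (, + ), C id, C +}. Rewrite as S → β S' and S' → α S' | ε.
For C: α = {S, ) (}, β = {id, (, *}. Rewrite as C → β C' and C' → α C' | ε.

S → ) ( S' | + ) S' | C id S' | C + S'; C → id C' | ( C' | * C'; S' → * S' | ε; C' → S C' | ) ( C' | ε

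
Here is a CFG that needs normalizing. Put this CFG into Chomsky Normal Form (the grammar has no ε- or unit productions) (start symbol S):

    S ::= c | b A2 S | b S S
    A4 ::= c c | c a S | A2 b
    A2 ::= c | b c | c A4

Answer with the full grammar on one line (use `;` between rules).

Introduce a nonterminal for each terminal appearing in a rule of length ≥ 2: X1 → b, X2 → c, X3 → a.
Binarize each right-hand side of length ≥ 3 by chaining fresh nonterminals (Y1, Y2, …): affected rules were S → X1 A2 S; S → X1 S S; A4 → X2 X3 S.

S ::= c | X1 Y1 | X1 Y2; A4 ::= X2 X2 | X2 Y3 | A2 X1; A2 ::= c | X1 X2 | X2 A4; X1 ::= b; X2 ::= c; X3 ::= a; Y1 ::= A2 S; Y2 ::= S S; Y3 ::= X3 S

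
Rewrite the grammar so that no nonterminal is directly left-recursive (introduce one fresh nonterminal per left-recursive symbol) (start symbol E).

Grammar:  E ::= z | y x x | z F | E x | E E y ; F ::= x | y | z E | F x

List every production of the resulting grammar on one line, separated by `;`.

E ::= z E' | y x x E' | z F E'; F ::= x F' | y F' | z E F'; E' ::= x E' | E y E' | ε; F' ::= x F' | ε

Directly left-recursive nonterminals: E, F.
For E: α = {x, E y}, β = {z, y x x, z F}. Rewrite as E → β E' and E' → α E' | ε.
For F: α = {x}, β = {x, y, z E}. Rewrite as F → β F' and F' → α F' | ε.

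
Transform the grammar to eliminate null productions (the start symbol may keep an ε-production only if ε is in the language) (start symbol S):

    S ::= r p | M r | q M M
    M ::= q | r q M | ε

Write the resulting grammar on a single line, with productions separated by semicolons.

S ::= r p | M r | r | q M M | q M | q; M ::= q | r q M | r q

Nullable set = {M}.
ε ∉ L(G), so no ε-production is kept.
For each production, add variants omitting each subset of nullable occurrences: S → M r gives M r | r. S → q M M gives q M M | q M | q. M → r q M gives r q M | r q.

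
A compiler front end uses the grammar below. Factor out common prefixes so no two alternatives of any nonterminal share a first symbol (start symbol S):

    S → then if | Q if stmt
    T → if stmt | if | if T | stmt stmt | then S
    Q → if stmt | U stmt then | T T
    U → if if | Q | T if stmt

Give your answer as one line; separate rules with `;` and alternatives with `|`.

T has alternatives sharing prefix 'if': factor to T → if T' with T' → stmt | ε | T.

S → then if | Q if stmt; T → stmt stmt | then S | if T'; Q → if stmt | U stmt then | T T; U → if if | Q | T if stmt; T' → stmt | ε | T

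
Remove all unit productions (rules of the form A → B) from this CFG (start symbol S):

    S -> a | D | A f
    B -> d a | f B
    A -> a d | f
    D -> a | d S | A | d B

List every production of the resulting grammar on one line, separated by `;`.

Unit pairs: D ⇒* {A}; S ⇒* {A, D}.
Replace each nonterminal's rules with the union of the non-unit rules of every nonterminal it unit-derives.

S -> a | d S | d B | A f | a d | f; B -> d a | f B; A -> a d | f; D -> a | d S | d B | a d | f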